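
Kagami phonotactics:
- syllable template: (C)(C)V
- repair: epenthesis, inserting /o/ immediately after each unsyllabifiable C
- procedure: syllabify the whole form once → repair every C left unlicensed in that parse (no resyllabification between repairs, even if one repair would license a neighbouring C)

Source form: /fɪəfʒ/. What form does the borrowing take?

Under (C)(C)V, the unsyllabifiable consonants are /f/, /ʒ/ (no codas are permitted; onsets may contain at most 2 consonants).
Inserting the epenthetic vowel yields /f/ → /fo/, /ʒ/ → /ʒo/.

fɪəfoʒo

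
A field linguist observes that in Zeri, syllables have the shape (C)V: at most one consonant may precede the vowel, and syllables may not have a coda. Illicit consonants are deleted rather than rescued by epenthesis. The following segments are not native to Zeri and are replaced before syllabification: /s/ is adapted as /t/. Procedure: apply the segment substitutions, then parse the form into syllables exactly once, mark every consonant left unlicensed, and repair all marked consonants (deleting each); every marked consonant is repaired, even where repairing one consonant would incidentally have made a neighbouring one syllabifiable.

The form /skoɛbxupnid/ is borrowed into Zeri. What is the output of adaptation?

Substitution: /s/ → /t/, giving /tkoɛbxupnid/.
The consonants /t/, /b/, /p/, /d/ cannot be parsed into a legal (C)V syllable (no codas are permitted; onsets are limited to one consonant).
Deletion applies to /t/, /b/, /p/, /d/.

koɛxuni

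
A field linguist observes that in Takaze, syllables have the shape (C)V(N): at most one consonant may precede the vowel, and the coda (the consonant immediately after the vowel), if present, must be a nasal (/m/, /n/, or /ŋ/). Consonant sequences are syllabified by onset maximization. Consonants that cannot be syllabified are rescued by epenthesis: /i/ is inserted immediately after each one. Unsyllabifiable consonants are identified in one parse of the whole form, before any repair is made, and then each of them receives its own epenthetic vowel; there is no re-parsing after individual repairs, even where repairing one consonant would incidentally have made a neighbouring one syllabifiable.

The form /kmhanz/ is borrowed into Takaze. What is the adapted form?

The consonants /k/, /m/, /z/ cannot be parsed into a legal (C)V(N) syllable (only a nasal (/m/, /n/, or /ŋ/) is licensed in coda position; onsets are limited to one consonant).
Each unlicensed consonant becomes the onset of a new syllable: /k/ → /ki/, /m/ → /mi/, /z/ → /zi/.

kimihanzi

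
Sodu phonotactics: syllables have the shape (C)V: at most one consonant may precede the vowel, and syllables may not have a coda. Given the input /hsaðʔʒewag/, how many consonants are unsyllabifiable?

The consonants /h/, /ð/, /ʔ/, /g/ cannot be parsed into a legal (C)V syllable (no codas are permitted; onsets are limited to one consonant).

4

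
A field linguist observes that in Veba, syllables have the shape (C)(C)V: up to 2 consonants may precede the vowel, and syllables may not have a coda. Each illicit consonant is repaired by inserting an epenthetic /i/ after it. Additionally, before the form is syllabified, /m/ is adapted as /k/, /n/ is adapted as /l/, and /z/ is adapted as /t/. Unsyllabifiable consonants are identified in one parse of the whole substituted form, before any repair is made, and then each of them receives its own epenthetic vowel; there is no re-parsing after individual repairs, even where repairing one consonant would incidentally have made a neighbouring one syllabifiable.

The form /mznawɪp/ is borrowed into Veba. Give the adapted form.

kitlawɪpi

Substitution: /m/ → /k/, /z/ → /t/, /n/ → /l/, giving /ktlawɪp/.
Syllabifying with onset maximization leaves /k/, /p/ stranded (no codas are permitted; onsets may contain at most 2 consonants).
Each unlicensed consonant becomes the onset of a new syllable: /k/ → /ki/, /p/ → /pi/.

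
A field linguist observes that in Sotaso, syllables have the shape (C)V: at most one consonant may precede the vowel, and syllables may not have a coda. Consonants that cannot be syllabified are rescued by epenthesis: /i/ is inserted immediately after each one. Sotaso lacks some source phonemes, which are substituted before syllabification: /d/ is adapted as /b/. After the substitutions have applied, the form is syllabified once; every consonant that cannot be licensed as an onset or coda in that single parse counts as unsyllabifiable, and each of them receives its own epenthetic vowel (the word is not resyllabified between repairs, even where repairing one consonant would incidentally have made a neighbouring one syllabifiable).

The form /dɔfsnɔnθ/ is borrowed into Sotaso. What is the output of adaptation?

Substitution: /d/ → /b/, giving /bɔfsnɔnθ/.
Under (C)V, the unsyllabifiable consonants are /f/, /s/, /n/, /θ/ (no codas are permitted; onsets are limited to one consonant).
Inserting the epenthetic vowel yields /f/ → /fi/, /s/ → /si/, /n/ → /ni/, /θ/ → /θi/.

bɔfisinɔniθi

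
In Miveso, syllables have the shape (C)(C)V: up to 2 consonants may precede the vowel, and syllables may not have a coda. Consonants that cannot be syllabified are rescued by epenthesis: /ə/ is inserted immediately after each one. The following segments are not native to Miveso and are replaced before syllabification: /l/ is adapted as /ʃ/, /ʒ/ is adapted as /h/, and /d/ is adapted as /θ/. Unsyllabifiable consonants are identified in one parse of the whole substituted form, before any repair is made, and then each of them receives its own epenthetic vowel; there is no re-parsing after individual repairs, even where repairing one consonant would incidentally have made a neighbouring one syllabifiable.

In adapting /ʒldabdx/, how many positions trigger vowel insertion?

4

After substitution the input is /hʃθabθx/.
The unsyllabifiable consonants are /h/, /b/, /θ/, /x/; each receives one epenthetic vowel.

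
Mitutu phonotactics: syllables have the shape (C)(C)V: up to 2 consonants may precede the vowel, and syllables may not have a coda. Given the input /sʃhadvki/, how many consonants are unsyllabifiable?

The consonants /s/, /d/ cannot be parsed into a legal (C)(C)V syllable (no codas are permitted; onsets may contain at most 2 consonants).

2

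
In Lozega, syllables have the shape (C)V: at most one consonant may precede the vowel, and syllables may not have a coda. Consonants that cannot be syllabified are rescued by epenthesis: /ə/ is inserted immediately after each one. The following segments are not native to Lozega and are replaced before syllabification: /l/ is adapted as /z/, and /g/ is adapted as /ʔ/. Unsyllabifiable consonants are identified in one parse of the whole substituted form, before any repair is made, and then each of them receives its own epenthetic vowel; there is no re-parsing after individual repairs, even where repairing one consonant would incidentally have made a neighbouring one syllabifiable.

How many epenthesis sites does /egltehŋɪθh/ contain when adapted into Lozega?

After substitution the input is /eʔztehŋɪθh/.
The unsyllabifiable consonants are /ʔ/, /z/, /h/, /θ/, /h/; each receives one epenthetic vowel.

5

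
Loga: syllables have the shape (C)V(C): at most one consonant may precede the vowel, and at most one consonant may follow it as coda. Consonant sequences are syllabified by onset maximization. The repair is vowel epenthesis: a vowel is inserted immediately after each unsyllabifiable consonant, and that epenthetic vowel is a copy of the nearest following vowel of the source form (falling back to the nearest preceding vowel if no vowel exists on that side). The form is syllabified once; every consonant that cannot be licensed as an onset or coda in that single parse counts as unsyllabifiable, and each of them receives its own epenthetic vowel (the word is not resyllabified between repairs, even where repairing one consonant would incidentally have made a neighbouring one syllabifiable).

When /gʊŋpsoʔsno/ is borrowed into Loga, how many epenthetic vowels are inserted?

2

The unsyllabifiable consonants are /p/, /s/; each receives one epenthetic vowel.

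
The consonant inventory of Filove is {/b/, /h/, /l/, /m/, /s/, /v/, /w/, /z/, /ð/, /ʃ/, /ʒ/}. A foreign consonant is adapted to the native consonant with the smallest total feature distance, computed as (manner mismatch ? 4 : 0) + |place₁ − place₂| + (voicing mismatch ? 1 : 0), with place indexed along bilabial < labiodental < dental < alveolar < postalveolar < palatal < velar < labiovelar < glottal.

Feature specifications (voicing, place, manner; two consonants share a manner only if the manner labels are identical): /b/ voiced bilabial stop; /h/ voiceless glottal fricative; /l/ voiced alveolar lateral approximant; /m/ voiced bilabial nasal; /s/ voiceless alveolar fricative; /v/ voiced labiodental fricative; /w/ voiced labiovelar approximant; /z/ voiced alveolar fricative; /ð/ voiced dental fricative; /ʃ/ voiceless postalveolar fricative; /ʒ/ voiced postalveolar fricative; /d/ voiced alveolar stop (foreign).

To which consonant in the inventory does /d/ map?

b

/b/ is closest: same manner (stop), place distance 3 (alveolar→bilabial), same voicing; total 3. Next closest is /l/ at distance 4.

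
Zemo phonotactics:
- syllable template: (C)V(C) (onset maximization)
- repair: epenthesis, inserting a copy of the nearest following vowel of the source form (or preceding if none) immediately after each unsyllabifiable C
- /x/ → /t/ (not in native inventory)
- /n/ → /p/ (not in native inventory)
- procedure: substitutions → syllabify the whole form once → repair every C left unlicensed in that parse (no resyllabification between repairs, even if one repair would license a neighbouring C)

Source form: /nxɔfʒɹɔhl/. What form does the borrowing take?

pɔtɔfʒɔɹɔhlɔ

Substitution: /n/ → /p/, /x/ → /t/, giving /ptɔfʒɹɔhl/.
Under (C)V(C), the unsyllabifiable consonants are /p/, /ʒ/, /l/ (at most one coda consonant is licensed; onsets are limited to one consonant).
Each unlicensed consonant becomes the onset of a new syllable: /p/ → /pɔ/, /ʒ/ → /ʒɔ/, /l/ → /lɔ/.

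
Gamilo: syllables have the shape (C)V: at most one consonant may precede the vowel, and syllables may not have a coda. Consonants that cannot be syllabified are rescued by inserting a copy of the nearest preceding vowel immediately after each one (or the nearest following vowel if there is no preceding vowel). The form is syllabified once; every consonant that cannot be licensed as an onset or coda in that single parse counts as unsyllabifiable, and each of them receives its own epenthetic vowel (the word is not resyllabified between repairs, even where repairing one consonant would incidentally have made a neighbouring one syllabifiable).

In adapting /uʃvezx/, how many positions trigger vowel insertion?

3

The unsyllabifiable consonants are /ʃ/, /z/, /x/; each receives one epenthetic vowel.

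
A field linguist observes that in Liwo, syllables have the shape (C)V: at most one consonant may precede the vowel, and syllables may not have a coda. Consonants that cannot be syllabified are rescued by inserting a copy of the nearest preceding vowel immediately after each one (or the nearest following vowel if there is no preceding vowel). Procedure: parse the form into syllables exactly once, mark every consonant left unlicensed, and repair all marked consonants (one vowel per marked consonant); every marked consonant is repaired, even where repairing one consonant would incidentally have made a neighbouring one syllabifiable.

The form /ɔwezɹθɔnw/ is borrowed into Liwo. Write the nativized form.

The consonants /z/, /ɹ/, /n/, /w/ cannot be parsed into a legal (C)V syllable (no codas are permitted; onsets are limited to one consonant).
Inserting the epenthetic vowel yields /z/ → /ze/, /ɹ/ → /ɹe/, /n/ → /nɔ/, /w/ → /wɔ/.

ɔwezeɹeθɔnɔwɔ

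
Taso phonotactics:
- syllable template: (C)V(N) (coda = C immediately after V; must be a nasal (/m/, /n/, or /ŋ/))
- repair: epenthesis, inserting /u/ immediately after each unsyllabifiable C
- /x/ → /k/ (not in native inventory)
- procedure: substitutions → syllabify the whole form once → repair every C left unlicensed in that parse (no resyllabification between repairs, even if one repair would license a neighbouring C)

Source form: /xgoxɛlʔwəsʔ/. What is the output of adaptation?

Substitution: /x/ → /k/, giving /kgokɛlʔwəsʔ/.
Under (C)V(N), the unsyllabifiable consonants are /k/, /l/, /ʔ/, /s/, /ʔ/ (only a nasal (/m/, /n/, or /ŋ/) is licensed in coda position; onsets are limited to one consonant).
Inserting the epenthetic vowel yields /k/ → /ku/, /l/ → /lu/, /ʔ/ → /ʔu/, /s/ → /su/, /ʔ/ → /ʔu/.

kugokɛluʔuwəsuʔu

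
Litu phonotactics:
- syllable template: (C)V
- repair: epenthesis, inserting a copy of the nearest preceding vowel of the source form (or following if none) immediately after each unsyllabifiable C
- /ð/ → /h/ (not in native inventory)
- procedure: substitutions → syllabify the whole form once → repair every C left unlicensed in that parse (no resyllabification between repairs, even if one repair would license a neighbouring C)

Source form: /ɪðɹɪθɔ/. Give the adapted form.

Substitution: /ð/ → /h/, giving /ɪhɹɪθɔ/.
Syllabifying with onset maximization leaves /h/ stranded (no codas are permitted; onsets are limited to one consonant).
Each unlicensed consonant becomes the onset of a new syllable: /h/ → /hɪ/.

ɪhɪɹɪθɔ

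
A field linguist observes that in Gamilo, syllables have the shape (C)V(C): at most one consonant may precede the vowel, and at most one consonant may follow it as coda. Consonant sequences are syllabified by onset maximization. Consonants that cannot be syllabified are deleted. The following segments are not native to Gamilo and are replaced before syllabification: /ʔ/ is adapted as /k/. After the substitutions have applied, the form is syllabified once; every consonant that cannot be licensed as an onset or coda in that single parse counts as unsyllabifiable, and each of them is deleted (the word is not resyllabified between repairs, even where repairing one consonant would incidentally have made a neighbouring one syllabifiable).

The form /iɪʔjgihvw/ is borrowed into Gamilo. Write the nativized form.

Substitution: /ʔ/ → /k/, giving /iɪkjgihvw/.
Syllabifying with onset maximization leaves /j/, /v/, /w/ stranded (at most one coda consonant is licensed; onsets are limited to one consonant).
Each unlicensed consonant is deleted: /j/, /v/, /w/.

iɪkgih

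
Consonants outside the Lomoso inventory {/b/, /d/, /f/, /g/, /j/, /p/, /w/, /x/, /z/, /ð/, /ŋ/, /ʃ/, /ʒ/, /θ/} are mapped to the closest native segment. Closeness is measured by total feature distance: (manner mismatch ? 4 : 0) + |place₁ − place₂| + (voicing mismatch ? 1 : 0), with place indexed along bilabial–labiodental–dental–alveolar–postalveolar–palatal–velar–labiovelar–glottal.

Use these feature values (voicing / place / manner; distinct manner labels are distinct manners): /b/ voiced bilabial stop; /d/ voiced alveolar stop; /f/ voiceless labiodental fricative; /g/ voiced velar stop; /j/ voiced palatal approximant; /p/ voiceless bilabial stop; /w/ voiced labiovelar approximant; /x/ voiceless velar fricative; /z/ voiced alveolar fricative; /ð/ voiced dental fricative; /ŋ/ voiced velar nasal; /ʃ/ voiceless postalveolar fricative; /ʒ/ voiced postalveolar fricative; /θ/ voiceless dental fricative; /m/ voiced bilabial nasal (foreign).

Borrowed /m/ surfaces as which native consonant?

/b/ is closest: manner differs (nasal→stop, +4), place distance 0 (bilabial→bilabial), same voicing; total 4. Next closest is /p/ at distance 5.

b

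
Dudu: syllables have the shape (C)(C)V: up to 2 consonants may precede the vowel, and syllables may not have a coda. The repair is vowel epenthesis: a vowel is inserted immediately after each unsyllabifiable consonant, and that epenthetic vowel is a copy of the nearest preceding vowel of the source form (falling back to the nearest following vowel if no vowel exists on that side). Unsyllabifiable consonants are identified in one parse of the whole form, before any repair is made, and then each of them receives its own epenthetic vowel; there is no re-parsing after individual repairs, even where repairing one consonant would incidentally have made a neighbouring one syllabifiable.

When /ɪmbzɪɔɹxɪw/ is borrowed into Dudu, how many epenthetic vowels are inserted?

The unsyllabifiable consonants are /m/, /w/; each receives one epenthetic vowel.

2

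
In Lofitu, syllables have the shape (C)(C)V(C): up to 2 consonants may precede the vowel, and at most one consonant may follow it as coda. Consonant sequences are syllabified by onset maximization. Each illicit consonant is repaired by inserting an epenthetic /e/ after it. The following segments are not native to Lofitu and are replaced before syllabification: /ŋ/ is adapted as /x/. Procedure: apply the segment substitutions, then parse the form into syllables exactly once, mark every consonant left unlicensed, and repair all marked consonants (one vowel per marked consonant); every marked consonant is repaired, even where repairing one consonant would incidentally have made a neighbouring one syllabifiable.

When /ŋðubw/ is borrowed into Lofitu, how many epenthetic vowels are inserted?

1

After substitution the input is /xðubw/.
The unsyllabifiable consonants are /w/; each receives one epenthetic vowel.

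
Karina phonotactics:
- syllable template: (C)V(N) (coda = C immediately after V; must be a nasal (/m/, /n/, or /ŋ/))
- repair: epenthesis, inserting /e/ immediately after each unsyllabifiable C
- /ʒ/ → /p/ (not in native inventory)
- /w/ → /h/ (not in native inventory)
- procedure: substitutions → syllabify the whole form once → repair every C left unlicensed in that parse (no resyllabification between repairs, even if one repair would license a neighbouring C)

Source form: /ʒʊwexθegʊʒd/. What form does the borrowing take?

Substitution: /ʒ/ → /p/, /w/ → /h/, giving /pʊhexθegʊpd/.
Syllabifying with onset maximization leaves /x/, /p/, /d/ stranded (only a nasal (/m/, /n/, or /ŋ/) is licensed in coda position; onsets are limited to one consonant).
Epenthesis after each stranded consonant: /x/ → /xe/, /p/ → /pe/, /d/ → /de/.

pʊhexeθegʊpede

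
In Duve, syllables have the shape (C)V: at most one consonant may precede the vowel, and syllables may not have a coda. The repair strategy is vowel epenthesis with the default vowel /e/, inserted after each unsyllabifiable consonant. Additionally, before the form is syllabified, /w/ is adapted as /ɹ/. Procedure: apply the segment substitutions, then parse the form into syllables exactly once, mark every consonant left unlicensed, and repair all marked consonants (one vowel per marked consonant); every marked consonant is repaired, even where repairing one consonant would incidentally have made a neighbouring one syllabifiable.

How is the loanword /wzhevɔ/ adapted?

Substitution: /w/ → /ɹ/, giving /ɹzhevɔ/.
The consonants /ɹ/, /z/ cannot be parsed into a legal (C)V syllable (no codas are permitted; onsets are limited to one consonant).
Each unlicensed consonant becomes the onset of a new syllable: /ɹ/ → /ɹe/, /z/ → /ze/.

ɹezehevɔ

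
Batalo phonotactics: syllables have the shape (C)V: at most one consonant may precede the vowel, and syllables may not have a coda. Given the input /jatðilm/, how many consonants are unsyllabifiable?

3

Under (C)V, the unsyllabifiable consonants are /t/, /l/, /m/ (no codas are permitted; onsets are limited to one consonant).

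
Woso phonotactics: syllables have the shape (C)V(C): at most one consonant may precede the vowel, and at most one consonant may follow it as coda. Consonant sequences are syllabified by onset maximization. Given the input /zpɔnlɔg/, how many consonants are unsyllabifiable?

1

Syllabifying with onset maximization leaves /z/ stranded (at most one coda consonant is licensed; onsets are limited to one consonant).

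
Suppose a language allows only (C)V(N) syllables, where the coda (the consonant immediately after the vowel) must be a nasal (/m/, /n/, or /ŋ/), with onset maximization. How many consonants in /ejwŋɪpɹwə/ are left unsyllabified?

4

Syllabifying with onset maximization leaves /j/, /w/, /p/, /ɹ/ stranded (only a nasal (/m/, /n/, or /ŋ/) is licensed in coda position; onsets are limited to one consonant).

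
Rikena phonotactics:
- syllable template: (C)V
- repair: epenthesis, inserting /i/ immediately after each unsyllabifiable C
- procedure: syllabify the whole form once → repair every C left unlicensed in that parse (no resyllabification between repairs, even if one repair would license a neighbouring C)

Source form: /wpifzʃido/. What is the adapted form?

wipifiziʃido

Syllabifying with onset maximization leaves /w/, /f/, /z/ stranded (no codas are permitted; onsets are limited to one consonant).
Each unlicensed consonant becomes the onset of a new syllable: /w/ → /wi/, /f/ → /fi/, /z/ → /zi/.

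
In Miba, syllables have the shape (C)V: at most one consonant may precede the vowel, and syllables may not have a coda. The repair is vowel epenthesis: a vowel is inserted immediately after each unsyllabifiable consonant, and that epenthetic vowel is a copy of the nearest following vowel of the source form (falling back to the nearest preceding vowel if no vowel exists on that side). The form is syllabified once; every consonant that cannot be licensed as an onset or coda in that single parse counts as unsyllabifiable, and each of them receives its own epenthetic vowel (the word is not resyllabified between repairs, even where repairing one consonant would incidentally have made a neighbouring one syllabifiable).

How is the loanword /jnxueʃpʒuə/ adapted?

junuxueʃupuʒuə

The consonants /j/, /n/, /ʃ/, /p/ cannot be parsed into a legal (C)V syllable (no codas are permitted; onsets are limited to one consonant).
Inserting the epenthetic vowel yields /j/ → /ju/, /n/ → /nu/, /ʃ/ → /ʃu/, /p/ → /pu/.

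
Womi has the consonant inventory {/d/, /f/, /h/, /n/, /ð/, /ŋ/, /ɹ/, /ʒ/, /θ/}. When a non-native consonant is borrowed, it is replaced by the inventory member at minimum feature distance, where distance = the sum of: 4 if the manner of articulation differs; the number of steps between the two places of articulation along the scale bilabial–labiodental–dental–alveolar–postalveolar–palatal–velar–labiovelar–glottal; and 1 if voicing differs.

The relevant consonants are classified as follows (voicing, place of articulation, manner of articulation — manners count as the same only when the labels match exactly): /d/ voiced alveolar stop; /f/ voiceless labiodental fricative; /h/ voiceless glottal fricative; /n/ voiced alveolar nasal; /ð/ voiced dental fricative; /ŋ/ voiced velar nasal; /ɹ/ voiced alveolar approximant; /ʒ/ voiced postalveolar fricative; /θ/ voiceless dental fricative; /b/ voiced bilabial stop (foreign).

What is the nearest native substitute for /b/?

/d/ is closest: same manner (stop), place distance 3 (bilabial→alveolar), same voicing; total 3. Next closest is /f/ at distance 6.

d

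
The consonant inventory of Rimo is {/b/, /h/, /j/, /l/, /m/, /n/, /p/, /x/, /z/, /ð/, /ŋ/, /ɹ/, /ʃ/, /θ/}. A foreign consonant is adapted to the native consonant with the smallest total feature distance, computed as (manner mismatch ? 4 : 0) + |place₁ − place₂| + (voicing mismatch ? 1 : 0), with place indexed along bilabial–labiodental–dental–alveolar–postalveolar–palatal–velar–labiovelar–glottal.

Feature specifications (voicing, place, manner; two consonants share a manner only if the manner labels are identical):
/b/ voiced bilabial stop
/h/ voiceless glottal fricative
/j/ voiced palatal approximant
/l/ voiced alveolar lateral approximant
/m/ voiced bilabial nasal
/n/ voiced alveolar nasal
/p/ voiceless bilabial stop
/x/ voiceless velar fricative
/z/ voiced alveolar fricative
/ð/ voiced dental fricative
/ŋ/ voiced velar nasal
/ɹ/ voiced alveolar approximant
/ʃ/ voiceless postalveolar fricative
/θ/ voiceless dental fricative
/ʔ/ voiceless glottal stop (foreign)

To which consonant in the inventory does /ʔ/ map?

/h/ is closest: manner differs (stop→fricative, +4), place distance 0 (glottal→glottal), same voicing; total 4. Next closest is /x/ at distance 6.

h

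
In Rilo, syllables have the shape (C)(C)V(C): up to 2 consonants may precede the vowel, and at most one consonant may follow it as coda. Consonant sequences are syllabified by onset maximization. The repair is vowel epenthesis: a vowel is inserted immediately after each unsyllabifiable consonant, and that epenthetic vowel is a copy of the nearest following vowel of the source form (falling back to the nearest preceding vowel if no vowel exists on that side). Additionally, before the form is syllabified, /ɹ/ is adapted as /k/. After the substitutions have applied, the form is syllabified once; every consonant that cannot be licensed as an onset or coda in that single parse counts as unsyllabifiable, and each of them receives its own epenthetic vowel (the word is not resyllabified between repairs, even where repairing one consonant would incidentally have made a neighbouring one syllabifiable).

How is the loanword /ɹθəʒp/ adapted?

Substitution: /ɹ/ → /k/, giving /kθəʒp/.
Under (C)(C)V(C), the unsyllabifiable consonants are /p/ (at most one coda consonant is licensed; onsets may contain at most 2 consonants).
Epenthesis after each stranded consonant: /p/ → /pə/.

kθəʒpə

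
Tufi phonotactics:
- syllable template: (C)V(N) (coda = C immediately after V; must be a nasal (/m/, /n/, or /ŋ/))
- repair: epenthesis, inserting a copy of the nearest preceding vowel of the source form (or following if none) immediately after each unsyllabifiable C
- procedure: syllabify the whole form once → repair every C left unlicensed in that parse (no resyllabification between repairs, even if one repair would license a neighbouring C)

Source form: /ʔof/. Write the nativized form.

Syllabifying with onset maximization leaves /f/ stranded (only a nasal (/m/, /n/, or /ŋ/) is licensed in coda position; onsets are limited to one consonant).
Epenthesis after each stranded consonant: /f/ → /fo/.

ʔofo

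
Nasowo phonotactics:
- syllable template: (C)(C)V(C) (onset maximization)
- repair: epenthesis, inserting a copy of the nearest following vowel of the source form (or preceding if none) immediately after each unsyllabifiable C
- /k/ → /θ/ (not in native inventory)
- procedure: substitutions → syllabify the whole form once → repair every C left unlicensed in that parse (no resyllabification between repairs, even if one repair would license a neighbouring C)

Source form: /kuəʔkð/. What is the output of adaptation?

Substitution: /k/ → /θ/, giving /θuəʔθð/.
The consonants /θ/, /ð/ cannot be parsed into a legal (C)(C)V(C) syllable (at most one coda consonant is licensed; onsets may contain at most 2 consonants).
Epenthesis after each stranded consonant: /θ/ → /θə/, /ð/ → /ðə/.

θuəʔθəðə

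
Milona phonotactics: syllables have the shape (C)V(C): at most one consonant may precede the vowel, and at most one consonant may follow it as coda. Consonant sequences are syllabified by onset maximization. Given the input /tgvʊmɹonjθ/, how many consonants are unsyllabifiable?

4

Under (C)V(C), the unsyllabifiable consonants are /t/, /g/, /j/, /θ/ (at most one coda consonant is licensed; onsets are limited to one consonant).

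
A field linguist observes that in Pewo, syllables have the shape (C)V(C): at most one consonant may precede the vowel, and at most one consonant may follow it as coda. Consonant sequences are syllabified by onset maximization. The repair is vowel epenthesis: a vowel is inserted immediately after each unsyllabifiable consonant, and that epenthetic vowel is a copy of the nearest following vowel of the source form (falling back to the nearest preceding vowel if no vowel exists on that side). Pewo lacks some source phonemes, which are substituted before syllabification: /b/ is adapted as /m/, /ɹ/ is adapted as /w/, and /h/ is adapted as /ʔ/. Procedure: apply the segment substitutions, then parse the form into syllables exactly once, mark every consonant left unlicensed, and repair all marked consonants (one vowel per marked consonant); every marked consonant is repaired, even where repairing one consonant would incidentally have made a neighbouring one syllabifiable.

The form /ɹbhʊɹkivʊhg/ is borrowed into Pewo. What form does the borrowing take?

wʊmʊʔʊwkivʊʔgʊ

Substitution: /ɹ/ → /w/, /b/ → /m/, /h/ → /ʔ/, giving /wmʔʊwkivʊʔg/.
Syllabifying with onset maximization leaves /w/, /m/, /g/ stranded (at most one coda consonant is licensed; onsets are limited to one consonant).
Each unlicensed consonant becomes the onset of a new syllable: /w/ → /wʊ/, /m/ → /mʊ/, /g/ → /gʊ/.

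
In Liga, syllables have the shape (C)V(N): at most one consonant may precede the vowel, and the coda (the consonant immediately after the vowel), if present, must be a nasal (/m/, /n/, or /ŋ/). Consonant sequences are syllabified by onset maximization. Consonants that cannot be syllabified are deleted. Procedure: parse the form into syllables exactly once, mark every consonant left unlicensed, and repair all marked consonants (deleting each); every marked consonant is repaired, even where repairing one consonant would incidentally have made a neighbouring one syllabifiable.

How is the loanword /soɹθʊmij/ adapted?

Under (C)V(N), the unsyllabifiable consonants are /ɹ/, /j/ (only a nasal (/m/, /n/, or /ŋ/) is licensed in coda position; onsets are limited to one consonant).
Deleting the stranded consonants removes /ɹ/, /j/.

soθʊmi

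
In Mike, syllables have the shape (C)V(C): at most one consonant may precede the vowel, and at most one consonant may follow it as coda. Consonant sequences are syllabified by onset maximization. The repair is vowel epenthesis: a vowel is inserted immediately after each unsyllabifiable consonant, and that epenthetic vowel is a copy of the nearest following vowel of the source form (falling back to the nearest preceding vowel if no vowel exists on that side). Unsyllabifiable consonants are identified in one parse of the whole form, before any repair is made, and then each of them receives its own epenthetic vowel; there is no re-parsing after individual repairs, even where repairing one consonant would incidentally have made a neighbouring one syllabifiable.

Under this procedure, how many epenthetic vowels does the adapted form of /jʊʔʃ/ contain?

1

The unsyllabifiable consonants are /ʃ/; each receives one epenthetic vowel.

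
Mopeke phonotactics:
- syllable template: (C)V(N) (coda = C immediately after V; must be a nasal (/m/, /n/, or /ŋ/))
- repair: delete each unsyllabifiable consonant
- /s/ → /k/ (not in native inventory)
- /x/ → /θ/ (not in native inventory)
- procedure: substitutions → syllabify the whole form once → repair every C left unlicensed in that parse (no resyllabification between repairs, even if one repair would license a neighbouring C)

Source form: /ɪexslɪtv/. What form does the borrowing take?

Substitution: /x/ → /θ/, /s/ → /k/, giving /ɪeθklɪtv/.
Syllabifying with onset maximization leaves /θ/, /k/, /t/, /v/ stranded (only a nasal (/m/, /n/, or /ŋ/) is licensed in coda position; onsets are limited to one consonant).
Deleting the stranded consonants removes /θ/, /k/, /t/, /v/.

ɪelɪ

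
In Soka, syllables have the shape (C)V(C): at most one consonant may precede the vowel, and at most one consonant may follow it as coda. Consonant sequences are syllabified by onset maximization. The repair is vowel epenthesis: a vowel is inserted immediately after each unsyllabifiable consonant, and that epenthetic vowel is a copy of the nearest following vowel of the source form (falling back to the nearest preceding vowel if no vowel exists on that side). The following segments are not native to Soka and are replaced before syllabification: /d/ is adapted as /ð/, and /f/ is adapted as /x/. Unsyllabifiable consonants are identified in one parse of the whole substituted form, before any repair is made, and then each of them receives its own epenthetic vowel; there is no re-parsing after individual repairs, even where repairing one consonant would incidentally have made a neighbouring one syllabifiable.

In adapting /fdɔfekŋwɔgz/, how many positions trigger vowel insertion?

After substitution the input is /xðɔxekŋwɔgz/.
The unsyllabifiable consonants are /x/, /ŋ/, /z/; each receives one epenthetic vowel.

3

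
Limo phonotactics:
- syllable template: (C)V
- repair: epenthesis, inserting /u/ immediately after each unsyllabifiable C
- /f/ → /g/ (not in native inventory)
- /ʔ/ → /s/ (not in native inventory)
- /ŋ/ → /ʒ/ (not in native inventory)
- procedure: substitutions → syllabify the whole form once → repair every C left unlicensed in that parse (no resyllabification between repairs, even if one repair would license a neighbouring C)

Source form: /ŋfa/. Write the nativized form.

ʒuga

Substitution: /ŋ/ → /ʒ/, /f/ → /g/, giving /ʒga/.
Under (C)V, the unsyllabifiable consonants are /ʒ/ (no codas are permitted; onsets are limited to one consonant).
Inserting the epenthetic vowel yields /ʒ/ → /ʒu/.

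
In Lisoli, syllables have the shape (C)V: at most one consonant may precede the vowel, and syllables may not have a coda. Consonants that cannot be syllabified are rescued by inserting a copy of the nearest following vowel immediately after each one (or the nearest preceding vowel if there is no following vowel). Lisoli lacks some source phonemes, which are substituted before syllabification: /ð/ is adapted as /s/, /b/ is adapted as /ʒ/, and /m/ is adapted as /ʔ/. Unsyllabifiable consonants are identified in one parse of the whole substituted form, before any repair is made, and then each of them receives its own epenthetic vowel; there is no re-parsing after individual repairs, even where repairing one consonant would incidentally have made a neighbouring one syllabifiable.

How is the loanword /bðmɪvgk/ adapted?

ʒɪsɪʔɪvɪgɪkɪ

Substitution: /b/ → /ʒ/, /ð/ → /s/, /m/ → /ʔ/, giving /ʒsʔɪvgk/.
The consonants /ʒ/, /s/, /v/, /g/, /k/ cannot be parsed into a legal (C)V syllable (no codas are permitted; onsets are limited to one consonant).
Epenthesis after each stranded consonant: /ʒ/ → /ʒɪ/, /s/ → /sɪ/, /v/ → /vɪ/, /g/ → /gɪ/, /k/ → /kɪ/.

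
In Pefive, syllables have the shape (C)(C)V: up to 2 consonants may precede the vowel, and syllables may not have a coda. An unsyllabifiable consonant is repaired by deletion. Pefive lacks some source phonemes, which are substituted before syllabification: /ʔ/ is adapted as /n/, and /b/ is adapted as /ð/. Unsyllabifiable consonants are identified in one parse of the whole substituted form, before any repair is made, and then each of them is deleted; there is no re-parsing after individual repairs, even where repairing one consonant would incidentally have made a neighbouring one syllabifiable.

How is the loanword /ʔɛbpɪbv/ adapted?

Substitution: /ʔ/ → /n/, /b/ → /ð/, giving /nɛðpɪðv/.
Under (C)(C)V, the unsyllabifiable consonants are /ð/, /v/ (no codas are permitted; onsets may contain at most 2 consonants).
Deletion applies to /ð/, /v/.

nɛðpɪ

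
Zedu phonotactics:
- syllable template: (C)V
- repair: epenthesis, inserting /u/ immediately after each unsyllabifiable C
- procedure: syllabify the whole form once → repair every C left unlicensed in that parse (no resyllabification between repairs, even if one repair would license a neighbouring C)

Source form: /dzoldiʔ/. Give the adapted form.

duzoludiʔu

Syllabifying with onset maximization leaves /d/, /l/, /ʔ/ stranded (no codas are permitted; onsets are limited to one consonant).
Inserting the epenthetic vowel yields /d/ → /du/, /l/ → /lu/, /ʔ/ → /ʔu/.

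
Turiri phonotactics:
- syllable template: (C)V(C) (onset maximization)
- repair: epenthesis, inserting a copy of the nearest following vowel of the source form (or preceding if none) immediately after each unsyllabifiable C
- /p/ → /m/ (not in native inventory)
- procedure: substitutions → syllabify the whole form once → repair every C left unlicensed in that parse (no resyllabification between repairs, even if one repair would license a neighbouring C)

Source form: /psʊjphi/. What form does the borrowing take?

Substitution: /p/ → /m/, giving /msʊjmhi/.
Syllabifying with onset maximization leaves /m/, /m/ stranded (at most one coda consonant is licensed; onsets are limited to one consonant).
Each unlicensed consonant becomes the onset of a new syllable: /m/ → /mʊ/, /m/ → /mi/.

mʊsʊjmihi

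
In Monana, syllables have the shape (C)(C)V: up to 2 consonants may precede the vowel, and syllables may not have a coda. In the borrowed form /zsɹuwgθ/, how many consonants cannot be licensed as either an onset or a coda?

Under (C)(C)V, the unsyllabifiable consonants are /z/, /w/, /g/, /θ/ (no codas are permitted; onsets may contain at most 2 consonants).

4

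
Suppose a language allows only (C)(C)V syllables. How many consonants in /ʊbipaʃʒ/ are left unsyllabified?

The consonants /ʃ/, /ʒ/ cannot be parsed into a legal (C)(C)V syllable (no codas are permitted; onsets may contain at most 2 consonants).

2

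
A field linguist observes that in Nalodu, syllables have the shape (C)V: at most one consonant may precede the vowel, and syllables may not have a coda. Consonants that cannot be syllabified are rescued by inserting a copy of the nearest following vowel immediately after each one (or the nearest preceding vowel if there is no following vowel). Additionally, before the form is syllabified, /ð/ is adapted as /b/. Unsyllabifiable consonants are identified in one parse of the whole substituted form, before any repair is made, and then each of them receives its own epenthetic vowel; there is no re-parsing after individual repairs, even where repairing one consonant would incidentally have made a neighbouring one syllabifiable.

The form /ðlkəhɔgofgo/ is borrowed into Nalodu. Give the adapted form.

Substitution: /ð/ → /b/, giving /blkəhɔgofgo/.
The consonants /b/, /l/, /f/ cannot be parsed into a legal (C)V syllable (no codas are permitted; onsets are limited to one consonant).
Inserting the epenthetic vowel yields /b/ → /bə/, /l/ → /lə/, /f/ → /fo/.

bələkəhɔgofogo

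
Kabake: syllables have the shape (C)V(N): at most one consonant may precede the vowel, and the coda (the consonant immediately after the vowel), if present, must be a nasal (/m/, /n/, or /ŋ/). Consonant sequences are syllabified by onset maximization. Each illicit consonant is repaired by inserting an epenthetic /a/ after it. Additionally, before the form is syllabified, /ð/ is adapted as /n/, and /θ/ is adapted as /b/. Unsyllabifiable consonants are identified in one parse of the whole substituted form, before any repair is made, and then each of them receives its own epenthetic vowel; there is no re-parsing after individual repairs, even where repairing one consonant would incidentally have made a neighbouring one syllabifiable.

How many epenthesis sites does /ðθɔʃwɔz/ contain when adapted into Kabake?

3

After substitution the input is /nbɔʃwɔz/.
The unsyllabifiable consonants are /n/, /ʃ/, /z/; each receives one epenthetic vowel.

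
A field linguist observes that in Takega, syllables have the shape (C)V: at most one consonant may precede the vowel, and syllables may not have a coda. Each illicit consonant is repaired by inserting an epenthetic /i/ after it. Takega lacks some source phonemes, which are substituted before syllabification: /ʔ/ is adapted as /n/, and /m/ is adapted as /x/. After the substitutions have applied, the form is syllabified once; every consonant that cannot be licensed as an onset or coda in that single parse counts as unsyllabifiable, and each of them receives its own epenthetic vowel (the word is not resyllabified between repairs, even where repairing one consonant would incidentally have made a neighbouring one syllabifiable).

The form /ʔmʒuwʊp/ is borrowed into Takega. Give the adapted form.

nixiʒuwʊpi

Substitution: /ʔ/ → /n/, /m/ → /x/, giving /nxʒuwʊp/.
Under (C)V, the unsyllabifiable consonants are /n/, /x/, /p/ (no codas are permitted; onsets are limited to one consonant).
Each unlicensed consonant becomes the onset of a new syllable: /n/ → /ni/, /x/ → /xi/, /p/ → /pi/.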